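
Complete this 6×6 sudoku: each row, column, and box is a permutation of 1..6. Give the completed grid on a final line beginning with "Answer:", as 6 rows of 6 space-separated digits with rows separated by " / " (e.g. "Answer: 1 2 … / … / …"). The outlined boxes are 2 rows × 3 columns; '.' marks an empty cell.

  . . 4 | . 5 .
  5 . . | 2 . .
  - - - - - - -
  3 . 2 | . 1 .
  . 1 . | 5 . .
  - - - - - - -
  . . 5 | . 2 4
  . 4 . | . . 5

Step 1. [r4c3∈{6}] r4c3's peers cover all but 6. So r4c3=6.
Step 2. [r6c1∈{1,2,6}] r6c1 is the only open cell in row 6 admitting 2. So r6c1=2.
Step 3. [r3c6∈{6}] r3c6 is down to just 6, so r3c6=6.
Step 4. [r2c5∈{3,4,6}] row 2 places 4 nowhere but r2c5, so r2c5=4.
Step 5. [r1c4∈{1,3,6}] 6 has one home in box 2: r1c4 ⇒ r1c4=6.
Step 6. [r1c1∈{1}] r1c1 is down to just 1 ⇒ r1c1=1.
Step 7. [r2c3∈{3}] r2c3's peers cover all but 3, so r2c3=3.
Step 8. [r4c5∈{3}] r4c5 has the single candidate 3 ⇒ r4c5=3.
Step 9. [r5c2∈{3,6}] col 2 places 3 nowhere but r5c2 ⇒ r5c2=3.
Step 10. [r6c3∈{1}] r6c3 is down to just 1 ⇒ r6c3=1.
Step 11. [r3c2∈{5}] r3c2 has the single candidate 5 ⇒ r3c2=5.
Step 12. [r5c1∈{6}] r5c1's peers cover all but 6 ⇒ r5c1=6.
Step 13. [r6c4∈{3}] r6c4 is down to just 3 ⇒ r6c4=3.
Step 14. [r4c6∈{2}] only 2 remains possible at r4c6, so r4c6=2.
Step 15. [r3c4∈{4}] r3c4 is down to just 4, so r3c4=4.
Step 16. [r2c2∈{6}] r2c2's peers cover all but 6. So r2c2=6.
Step 17. [r2c6∈{1}] nothing but 1 survives at r2c6 ⇒ r2c6=1.
Step 18. [r4c1∈{4}] only 4 remains possible at r4c1 ⇒ r4c1=4.
Step 19. [r6c5∈{6}] r6c5's peers cover all but 6. So r6c5=6.
Step 20. [r1c2∈{2}] r1c2 has the single candidate 2 ⇒ r1c2=2.
Step 21. [r5c4∈{1}] r5c4's peers cover all but 1 ⇒ r5c4=1.
Step 22. [r1c6∈{3}] only 3 remains possible at r1c6. So r1c6=3.

Answer: 1 2 4 6 5 3 / 5 6 3 2 4 1 / 3 5 2 4 1 6 / 4 1 6 5 3 2 / 6 3 5 1 2 4 / 2 4 1 3 6 5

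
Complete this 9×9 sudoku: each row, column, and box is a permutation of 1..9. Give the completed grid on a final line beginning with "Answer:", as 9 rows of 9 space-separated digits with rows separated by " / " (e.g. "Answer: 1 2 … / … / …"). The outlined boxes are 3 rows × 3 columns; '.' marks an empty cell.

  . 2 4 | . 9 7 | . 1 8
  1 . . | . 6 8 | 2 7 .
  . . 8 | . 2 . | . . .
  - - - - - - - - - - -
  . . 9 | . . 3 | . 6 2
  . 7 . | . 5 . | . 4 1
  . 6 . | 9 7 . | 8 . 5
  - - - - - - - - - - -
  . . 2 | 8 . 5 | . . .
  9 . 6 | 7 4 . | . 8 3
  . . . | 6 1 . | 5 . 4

Step 1. [r2c3∈{3,5}] across col 3, 5 lands solely at r2c3 ⇒ r2c3=5.
Step 2. [r5c3∈{3}] r5c3's peers cover all but 3. So r5c3=3.
Step 3. [r2c9∈{9}] nothing but 9 survives at r2c9, so r2c9=9.
Step 4. [r2c2∈{3}] nothing but 3 survives at r2c2 ⇒ r2c2=3.
Step 5. [r5c1∈{2,8}] 8 has one home in row 5: r5c1 ⇒ r5c1=8.
Step 6. [r3c7∈{3,4,6}] r3c7 is the only open cell in col 7 admitting 4 ⇒ r3c7=4.
Step 7. [r6c6∈{1,2,4}] r6c6 is the only open cell in col 6 admitting 4, so r6c6=4.
Step 8. [r7c9∈{6,7}] r7c9 is the only open cell in col 9 admitting 7 ⇒ r7c9=7.
Step 9. [r1c7∈{3,6}] across col 7, 3 lands solely at r1c7. So r1c7=3.
Step 10. [r9c1∈{3,7}] across row 9, 3 lands solely at r9c1, so r9c1=3.
Step 11. [r8c2∈{1,5}] row 8 places 5 nowhere but r8c2. So r8c2=5.
Step 12. [r7c2∈{1,4}] 1 has one home in box 7: r7c2, so r7c2=1.
Step 13. [r7c8∈{9}] r7c8 is down to just 9, so r7c8=9.
Step 14. [r8c6∈{2}] nothing but 2 survives at r8c6, so r8c6=2.
Step 15. [r3c4∈{1,3,5}] 3 has one home in row 3: r3c4 ⇒ r3c4=3.
Step 16. [r4c2∈{4}] r4c2 has the single candidate 4. So r4c2=4.
Step 17. [r1c1∈{6}] nothing but 6 survives at r1c1. So r1c1=6.
Step 18. [r1c4∈{5}] r1c4's peers cover all but 5, so r1c4=5.
Step 19. [r3c1∈{7}] r3c1 is down to just 7 ⇒ r3c1=7.
Step 20. [r9c2∈{8}] r9c2 is down to just 8, so r9c2=8.
Step 21. [r3c2∈{9}] only 9 remains possible at r3c2, so r3c2=9.
Step 22. [r9c8∈{2}] r9c8 has the single candidate 2 ⇒ r9c8=2.
Step 23. [r5c6∈{6}] only 6 remains possible at r5c6. So r5c6=6.
Step 24. [r9c3∈{7}] r9c3's peers cover all but 7, so r9c3=7.
Step 25. [r4c5∈{8}] nothing but 8 survives at r4c5, so r4c5=8.
Step 26. [r3c6∈{1}] r3c6 is down to just 1 ⇒ r3c6=1.
Step 27. [r7c5∈{3}] r7c5's peers cover all but 3. So r7c5=3.
Step 28. [r5c4∈{2}] only 2 remains possible at r5c4 ⇒ r5c4=2.
Step 29. [r3c9∈{6}] r3c9's peers cover all but 6, so r3c9=6.
Step 30. [r7c1∈{4}] nothing but 4 survives at r7c1, so r7c1=4.
Step 31. [r8c7∈{1}] r8c7 is down to just 1. So r8c7=1.
Step 32. [r9c6∈{9}] r9c6's peers cover all but 9. So r9c6=9.
Step 33. [r5c7∈{9}] r5c7's peers cover all but 9. So r5c7=9.
Step 34. [r2c4∈{4}] nothing but 4 survives at r2c4, so r2c4=4.
Step 35. [r6c8∈{3}] r6c8's peers cover all but 3 ⇒ r6c8=3.
Step 36. [r7c7∈{6}] nothing but 6 survives at r7c7 ⇒ r7c7=6.
Step 37. [r4c7∈{7}] r4c7 has the single candidate 7, so r4c7=7.
Step 38. [r4c1∈{5}] r4c1 has the single candidate 5, so r4c1=5.
Step 39. [r6c1∈{2}] r6c1 is down to just 2, so r6c1=2.
Step 40. [r4c4∈{1}] only 1 remains possible at r4c4, so r4c4=1.
Step 41. [r3c8∈{5}] only 5 remains possible at r3c8. So r3c8=5.
Step 42. [r6c3∈{1}] nothing but 1 survives at r6c3, so r6c3=1.

Answer: 6 2 4 5 9 7 3 1 8 / 1 3 5 4 6 8 2 7 9 / 7 9 8 3 2 1 4 5 6 / 5 4 9 1 8 3 7 6 2 / 8 7 3 2 5 6 9 4 1 / 2 6 1 9 7 4 8 3 5 / 4 1 2 8 3 5 6 9 7 / 9 5 6 7 4 2 1 8 3 / 3 8 7 6 1 9 5 2 4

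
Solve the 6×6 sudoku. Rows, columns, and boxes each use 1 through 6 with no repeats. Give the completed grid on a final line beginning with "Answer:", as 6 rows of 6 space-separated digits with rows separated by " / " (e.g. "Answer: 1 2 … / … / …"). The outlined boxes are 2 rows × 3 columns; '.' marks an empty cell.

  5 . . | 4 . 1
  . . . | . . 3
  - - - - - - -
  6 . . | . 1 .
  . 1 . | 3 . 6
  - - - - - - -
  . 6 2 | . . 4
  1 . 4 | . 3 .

Step 1. [r3c2∈{2,3,4,5}] row 3 places 4 nowhere but r3c2 ⇒ r3c2=4.
Step 2. [r5c5∈{5}] r5c5 is down to just 5 ⇒ r5c5=5.
Step 3. [r2c2∈{2}] only 2 remains possible at r2c2, so r2c2=2.
Step 4. [r3c6∈{2,5}] across col 6, 5 lands solely at r3c6 ⇒ r3c6=5.
Step 5. [r2c5∈{6}] r2c5 has the single candidate 6. So r2c5=6.
Step 6. [r3c4∈{2}] r3c4's peers cover all but 2, so r3c4=2.
Step 7. [r1c2∈{3}] only 3 remains possible at r1c2, so r1c2=3.
Step 8. [r3c3∈{3}] r3c3 is down to just 3 ⇒ r3c3=3.
Step 9. [r2c1∈{4}] r2c1's peers cover all but 4 ⇒ r2c1=4.
Step 10. [r4c5∈{4}] r4c5 is down to just 4. So r4c5=4.
Step 11. [r6c4∈{6}] only 6 remains possible at r6c4 ⇒ r6c4=6.
Step 12. [r2c4∈{5}] r2c4's peers cover all but 5 ⇒ r2c4=5.
Step 13. [r1c3∈{6}] r1c3 is down to just 6. So r1c3=6.
Step 14. [r5c4∈{1}] r5c4's peers cover all but 1. So r5c4=1.
Step 15. [r6c6∈{2}] nothing but 2 survives at r6c6. So r6c6=2.
Step 16. [r6c2∈{5}] r6c2 is down to just 5, so r6c2=5.
Step 17. [r4c3∈{5}] r4c3's peers cover all but 5. So r4c3=5.
Step 18. [r5c1∈{3}] r5c1 is down to just 3, so r5c1=3.
Step 19. [r1c5∈{2}] only 2 remains possible at r1c5 ⇒ r1c5=2.
Step 20. [r4c1∈{2}] r4c1's peers cover all but 2. So r4c1=2.
Step 21. [r2c3∈{1}] r2c3's peers cover all but 1, so r2c3=1.

Answer: 5 3 6 4 2 1 / 4 2 1 5 6 3 / 6 4 3 2 1 5 / 2 1 5 3 4 6 / 3 6 2 1 5 4 / 1 5 4 6 3 2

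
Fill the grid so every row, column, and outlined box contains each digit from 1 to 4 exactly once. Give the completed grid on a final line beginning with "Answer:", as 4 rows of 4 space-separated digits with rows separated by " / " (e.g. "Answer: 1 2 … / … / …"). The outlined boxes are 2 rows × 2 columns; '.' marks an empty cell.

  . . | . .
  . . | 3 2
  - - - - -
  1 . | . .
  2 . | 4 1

Step 1. [r2c1∈{4}] only 4 remains possible at r2c1. So r2c1=4.
Step 2. [r4c2∈{3}] r4c2 is down to just 3, so r4c2=3.
Step 3. [r2c2∈{1}] r2c2 has the single candidate 1 ⇒ r2c2=1.
Step 4. [r1c4∈{4}] nothing but 4 survives at r1c4 ⇒ r1c4=4.
Step 5. [r1c1∈{3}] only 3 remains possible at r1c1 ⇒ r1c1=3.
Step 6. [r1c3∈{1}] r1c3 is down to just 1. So r1c3=1.
Step 7. [r3c2∈{4}] nothing but 4 survives at r3c2, so r3c2=4.
Step 8. [r1c2∈{2}] r1c2's peers cover all but 2, so r1c2=2.
Step 9. [r3c4∈{3}] r3c4's peers cover all but 3 ⇒ r3c4=3.
Step 10. [r3c3∈{2}] only 2 remains possible at r3c3 ⇒ r3c3=2.

Answer: 3 2 1 4 / 4 1 3 2 / 1 4 2 3 / 2 3 4 1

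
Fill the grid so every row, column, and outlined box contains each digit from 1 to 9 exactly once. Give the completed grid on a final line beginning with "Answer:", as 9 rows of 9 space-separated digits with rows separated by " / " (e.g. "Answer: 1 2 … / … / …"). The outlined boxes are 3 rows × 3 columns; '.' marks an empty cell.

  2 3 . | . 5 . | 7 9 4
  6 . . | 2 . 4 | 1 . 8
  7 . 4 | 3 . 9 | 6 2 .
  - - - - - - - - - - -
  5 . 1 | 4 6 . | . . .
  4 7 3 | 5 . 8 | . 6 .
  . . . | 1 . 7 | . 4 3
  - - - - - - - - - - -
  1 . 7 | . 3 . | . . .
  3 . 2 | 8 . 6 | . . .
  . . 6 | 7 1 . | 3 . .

Step 1. [r3c9∈{5}] r3c9's peers cover all but 5, so r3c9=5.
Step 2. [r6c7∈{2,5,8,9}] r6c7 is the only open cell in row 6 admitting 5 ⇒ r6c7=5.
Step 3. [r9c2∈{4,5,8,9}] 4 has one home in row 9: r9c2 ⇒ r9c2=4.
Step 4. [r7c4∈{9}] nothing but 9 survives at r7c4, so r7c4=9.
Step 5. [r7c7∈{2,4,8}] across row 7, 4 lands solely at r7c7 ⇒ r7c7=4.
Step 6. [r8c7∈{9}] r8c7 is down to just 9. So r8c7=9.
Step 7. [r5c7∈{2}] r5c7's peers cover all but 2. So r5c7=2.
Step 8. [r8c8∈{1,5,7}] across col 8, 1 lands solely at r8c8, so r8c8=1.
Step 9. [r6c2∈{2,6,8,9}] 6 has one home in row 6: r6c2. So r6c2=6.
Step 10. [r4c2∈{2,8,9}] across col 2, 2 lands solely at r4c2. So r4c2=2.
Step 11. [r2c3∈{5,9}] col 3 places 5 nowhere but r2c3, so r2c3=5.
Step 12. [r6c3∈{8,9}] r6c3 is the only open cell in col 3 admitting 9. So r6c3=9.
Step 13. [r9c9∈{2}] only 2 remains possible at r9c9 ⇒ r9c9=2.
Step 14. [r4c8∈{7,8}] 7 has one home in col 8: r4c8. So r4c8=7.
Step 15. [r9c6∈{5}] r9c6 is down to just 5 ⇒ r9c6=5.
Step 16. [r7c8∈{5,8}] in col 8, 5 fits only at r7c8, so r7c8=5.
Step 17. [r7c2∈{8}] nothing but 8 survives at r7c2. So r7c2=8.
Step 18. [r5c9∈{1,9}] r5c9 is the only open cell in row 5 admitting 1. So r5c9=1.
Step 19. [r9c1∈{9}] r9c1 is down to just 9 ⇒ r9c1=9.
Step 20. [r8c5∈{4}] only 4 remains possible at r8c5, so r8c5=4.
Step 21. [r3c2∈{1}] nothing but 1 survives at r3c2 ⇒ r3c2=1.
Step 22. [r2c5∈{7}] r2c5 is down to just 7, so r2c5=7.
Step 23. [r1c3∈{8}] only 8 remains possible at r1c3 ⇒ r1c3=8.
Step 24. [r8c9∈{7}] only 7 remains possible at r8c9, so r8c9=7.
Step 25. [r3c5∈{8}] only 8 remains possible at r3c5, so r3c5=8.
Step 26. [r7c9∈{6}] r7c9 has the single candidate 6, so r7c9=6.
Step 27. [r1c4∈{6}] nothing but 6 survives at r1c4, so r1c4=6.
Step 28. [r6c1∈{8}] nothing but 8 survives at r6c1, so r6c1=8.
Step 29. [r2c8∈{3}] r2c8 is down to just 3 ⇒ r2c8=3.
Step 30. [r8c2∈{5}] r8c2's peers cover all but 5, so r8c2=5.
Step 31. [r1c6∈{1}] r1c6 has the single candidate 1 ⇒ r1c6=1.
Step 32. [r2c2∈{9}] r2c2 is down to just 9 ⇒ r2c2=9.
Step 33. [r4c7∈{8}] r4c7's peers cover all but 8. So r4c7=8.
Step 34. [r6c5∈{2}] r6c5 is down to just 2. So r6c5=2.
Step 35. [r4c9∈{9}] nothing but 9 survives at r4c9 ⇒ r4c9=9.
Step 36. [r5c5∈{9}] nothing but 9 survives at r5c5 ⇒ r5c5=9.
Step 37. [r4c6∈{3}] only 3 remains possible at r4c6. So r4c6=3.
Step 38. [r7c6∈{2}] r7c6 has the single candidate 2 ⇒ r7c6=2.
Step 39. [r9c8∈{8}] r9c8 has the single candidate 8 ⇒ r9c8=8.

Answer: 2 3 8 6 5 1 7 9 4 / 6 9 5 2 7 4 1 3 8 / 7 1 4 3 8 9 6 2 5 / 5 2 1 4 6 3 8 7 9 / 4 7 3 5 9 8 2 6 1 / 8 6 9 1 2 7 5 4 3 / 1 8 7 9 3 2 4 5 6 / 3 5 2 8 4 6 9 1 7 / 9 4 6 7 1 5 3 8 2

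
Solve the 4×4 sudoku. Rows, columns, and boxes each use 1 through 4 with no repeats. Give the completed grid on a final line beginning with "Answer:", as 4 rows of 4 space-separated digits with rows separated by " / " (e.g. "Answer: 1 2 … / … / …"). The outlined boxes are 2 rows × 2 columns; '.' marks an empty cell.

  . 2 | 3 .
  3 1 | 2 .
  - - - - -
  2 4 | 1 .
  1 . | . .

Step 1. [r4c4∈{2,3,4}] in row 4, 2 fits only at r4c4 ⇒ r4c4=2.
Step 2. [r1c1∈{4}] only 4 remains possible at r1c1. So r1c1=4.
Step 3. [r1c4∈{1}] only 1 remains possible at r1c4 ⇒ r1c4=1.
Step 4. [r4c2∈{3}] nothing but 3 survives at r4c2. So r4c2=3.
Step 5. [r2c4∈{4}] r2c4 is down to just 4, so r2c4=4.
Step 6. [r3c4∈{3}] only 3 remains possible at r3c4. So r3c4=3.
Step 7. [r4c3∈{4}] r4c3's peers cover all but 4. So r4c3=4.

Answer: 4 2 3 1 / 3 1 2 4 / 2 4 1 3 / 1 3 4 2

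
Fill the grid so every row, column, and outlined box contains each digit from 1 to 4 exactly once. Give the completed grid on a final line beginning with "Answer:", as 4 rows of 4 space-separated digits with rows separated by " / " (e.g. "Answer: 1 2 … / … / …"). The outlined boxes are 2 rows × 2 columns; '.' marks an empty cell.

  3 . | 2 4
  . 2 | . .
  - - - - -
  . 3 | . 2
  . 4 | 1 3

Step 1. [r2c1∈{1,4}] 4 has one home in row 2: r2c1, so r2c1=4.
Step 2. [r4c1∈{2}] r4c1's peers cover all but 2, so r4c1=2.
Step 3. [r3c1∈{1}] only 1 remains possible at r3c1 ⇒ r3c1=1.
Step 4. [r2c4∈{1}] nothing but 1 survives at r2c4 ⇒ r2c4=1.
Step 5. [r2c3∈{3}] r2c3 has the single candidate 3, so r2c3=3.
Step 6. [r1c2∈{1}] nothing but 1 survives at r1c2, so r1c2=1.
Step 7. [r3c3∈{4}] r3c3's peers cover all but 4. So r3c3=4.

Answer: 3 1 2 4 / 4 2 3 1 / 1 3 4 2 / 2 4 1 3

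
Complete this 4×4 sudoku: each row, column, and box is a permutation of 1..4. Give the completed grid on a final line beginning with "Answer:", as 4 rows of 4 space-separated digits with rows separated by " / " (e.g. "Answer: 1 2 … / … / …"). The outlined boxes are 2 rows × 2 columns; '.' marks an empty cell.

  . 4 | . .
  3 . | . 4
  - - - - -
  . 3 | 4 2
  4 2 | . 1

Step 1. [r2c2∈{1}] nothing but 1 survives at r2c2, so r2c2=1.
Step 2. [r1c3∈{1,2,3}] 1 has one home in row 1: r1c3. So r1c3=1.
Step 3. [r1c4∈{3}] r1c4 has the single candidate 3, so r1c4=3.
Step 4. [r1c1∈{2}] r1c1 is down to just 2 ⇒ r1c1=2.
Step 5. [r2c3∈{2}] nothing but 2 survives at r2c3, so r2c3=2.
Step 6. [r4c3∈{3}] r4c3's peers cover all but 3, so r4c3=3.
Step 7. [r3c1∈{1}] nothing but 1 survives at r3c1. So r3c1=1.

Answer: 2 4 1 3 / 3 1 2 4 / 1 3 4 2 / 4 2 3 1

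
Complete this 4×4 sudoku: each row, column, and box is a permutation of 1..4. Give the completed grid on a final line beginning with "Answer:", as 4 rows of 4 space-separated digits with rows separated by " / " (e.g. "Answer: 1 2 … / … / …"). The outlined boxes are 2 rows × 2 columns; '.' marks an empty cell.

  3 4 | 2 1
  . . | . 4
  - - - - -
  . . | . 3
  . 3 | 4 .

Step 1. [r4c1∈{1,2}] r4c1 is the only open cell in row 4 admitting 1. So r4c1=1.
Step 2. [r3c2∈{2}] r3c2's peers cover all but 2. So r3c2=2.
Step 3. [r2c1∈{2}] r2c1 is down to just 2. So r2c1=2.
Step 4. [r3c3∈{1}] r3c3 has the single candidate 1. So r3c3=1.
Step 5. [r3c1∈{4}] only 4 remains possible at r3c1. So r3c1=4.
Step 6. [r4c4∈{2}] r4c4's peers cover all but 2. So r4c4=2.
Step 7. [r2c3∈{3}] only 3 remains possible at r2c3, so r2c3=3.
Step 8. [r2c2∈{1}] r2c2's peers cover all but 1 ⇒ r2c2=1.

Answer: 3 4 2 1 / 2 1 3 4 / 4 2 1 3 / 1 3 4 2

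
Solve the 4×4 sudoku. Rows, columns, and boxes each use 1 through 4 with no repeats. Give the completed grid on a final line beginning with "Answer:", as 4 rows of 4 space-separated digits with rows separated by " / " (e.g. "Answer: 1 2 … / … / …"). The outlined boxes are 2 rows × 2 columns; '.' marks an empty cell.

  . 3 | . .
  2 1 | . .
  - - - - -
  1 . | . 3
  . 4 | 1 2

Step 1. [r2c4∈{4}] r2c4 is down to just 4. So r2c4=4.
Step 2. [r3c2∈{2}] nothing but 2 survives at r3c2 ⇒ r3c2=2.
Step 3. [r3c3∈{4}] r3c3's peers cover all but 4 ⇒ r3c3=4.
Step 4. [r1c3∈{2}] r1c3 is down to just 2. So r1c3=2.
Step 5. [r1c4∈{1}] r1c4 is down to just 1. So r1c4=1.
Step 6. [r1c1∈{4}] r1c1's peers cover all but 4 ⇒ r1c1=4.
Step 7. [r2c3∈{3}] r2c3 is down to just 3 ⇒ r2c3=3.
Step 8. [r4c1∈{3}] only 3 remains possible at r4c1 ⇒ r4c1=3.

Answer: 4 3 2 1 / 2 1 3 4 / 1 2 4 3 / 3 4 1 2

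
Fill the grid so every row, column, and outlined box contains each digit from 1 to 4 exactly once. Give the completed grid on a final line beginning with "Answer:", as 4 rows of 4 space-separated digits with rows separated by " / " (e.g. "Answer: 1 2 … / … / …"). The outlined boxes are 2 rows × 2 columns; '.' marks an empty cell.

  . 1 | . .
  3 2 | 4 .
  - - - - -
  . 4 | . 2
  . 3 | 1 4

Step 1. [r3c3∈{3}] r3c3 is down to just 3 ⇒ r3c3=3.
Step 2. [r3c1∈{1}] nothing but 1 survives at r3c1 ⇒ r3c1=1.
Step 3. [r1c4∈{3}] nothing but 3 survives at r1c4, so r1c4=3.
Step 4. [r2c4∈{1}] r2c4 has the single candidate 1, so r2c4=1.
Step 5. [r1c3∈{2}] only 2 remains possible at r1c3 ⇒ r1c3=2.
Step 6. [r4c1∈{2}] r4c1 has the single candidate 2 ⇒ r4c1=2.
Step 7. [r1c1∈{4}] r1c1 has the single candidate 4, so r1c1=4.

Answer: 4 1 2 3 / 3 2 4 1 / 1 4 3 2 / 2 3 1 4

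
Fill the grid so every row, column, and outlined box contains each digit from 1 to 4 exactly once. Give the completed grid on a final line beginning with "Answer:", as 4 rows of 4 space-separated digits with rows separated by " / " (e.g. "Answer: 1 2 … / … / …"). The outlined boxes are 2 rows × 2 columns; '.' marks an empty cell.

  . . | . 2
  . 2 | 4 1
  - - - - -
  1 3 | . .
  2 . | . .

Step 1. [r4c4∈{3,4}] r4c4 is the only open cell in col 4 admitting 3, so r4c4=3.
Step 2. [r1c1∈{3,4}] col 1 places 4 nowhere but r1c1, so r1c1=4.
Step 3. [r4c2∈{4}] r4c2's peers cover all but 4, so r4c2=4.
Step 4. [r1c2∈{1}] r1c2 has the single candidate 1 ⇒ r1c2=1.
Step 5. [r1c3∈{3}] r1c3 has the single candidate 3, so r1c3=3.
Step 6. [r3c4∈{4}] nothing but 4 survives at r3c4. So r3c4=4.
Step 7. [r2c1∈{3}] only 3 remains possible at r2c1, so r2c1=3.
Step 8. [r4c3∈{1}] r4c3 has the single candidate 1, so r4c3=1.
Step 9. [r3c3∈{2}] r3c3 has the single candidate 2, so r3c3=2.

Answer: 4 1 3 2 / 3 2 4 1 / 1 3 2 4 / 2 4 1 3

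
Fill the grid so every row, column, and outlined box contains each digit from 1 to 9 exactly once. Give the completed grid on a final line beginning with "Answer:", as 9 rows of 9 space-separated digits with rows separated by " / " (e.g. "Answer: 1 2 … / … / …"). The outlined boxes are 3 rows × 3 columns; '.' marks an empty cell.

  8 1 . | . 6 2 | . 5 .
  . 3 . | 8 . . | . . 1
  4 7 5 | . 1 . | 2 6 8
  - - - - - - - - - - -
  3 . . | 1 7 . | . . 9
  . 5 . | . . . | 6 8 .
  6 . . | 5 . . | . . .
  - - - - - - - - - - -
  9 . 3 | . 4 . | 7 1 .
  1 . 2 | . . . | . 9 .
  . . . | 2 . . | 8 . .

Step 1. [r6c2∈{2,4,8,9}] r6c2 is the only open cell in col 2 admitting 9. So r6c2=9.
Step 2. [r7c4∈{6}] r7c4's peers cover all but 6 ⇒ r7c4=6.
Step 3. [r9c6∈{1,3,5,7,9}] across row 9, 1 lands solely at r9c6 ⇒ r9c6=1.
Step 4. [r4c2∈{2,4,8}] in col 2, 2 fits only at r4c2 ⇒ r4c2=2.
Step 5. [r4c8∈{4}] r4c8's peers cover all but 4, so r4c8=4.
Step 6. [r6c8∈{2,3,7}] across col 8, 2 lands solely at r6c8, so r6c8=2.
Step 7. [r5c1∈{7}] r5c1's peers cover all but 7, so r5c1=7.
Step 8. [r5c9∈{3}] r5c9's peers cover all but 3, so r5c9=3.
Step 9. [r9c5∈{3,5,9}] 9 has one home in row 9: r9c5, so r9c5=9.
Step 10. [r1c7∈{3,4,9}] 3 has one home in box 3: r1c7 ⇒ r1c7=3.
Step 11. [r2c7∈{4,9}] 9 has one home in col 7: r2c7, so r2c7=9.
Step 12. [r2c6∈{4,5,7}] across row 2, 4 lands solely at r2c6 ⇒ r2c6=4.
Step 13. [r6c3∈{1,4,8}] r6c3 is the only open cell in row 6 admitting 4. So r6c3=4.
Step 14. [r8c7∈{4,5}] col 7 places 4 nowhere but r8c7 ⇒ r8c7=4.
Step 15. [r8c6∈{3,5,7,8}] r8c6 is the only open cell in col 6 admitting 7. So r8c6=7.
Step 16. [r7c6∈{5,8}] r7c6 is the only open cell in col 6 admitting 5. So r7c6=5.
Step 17. [r8c5∈{3,8}] r8c5 is the only open cell in box 8 admitting 8. So r8c5=8.
Step 18. [r8c2∈{6}] only 6 remains possible at r8c2 ⇒ r8c2=6.
Step 19. [r6c6∈{3,8}] across row 6, 8 lands solely at r6c6. So r6c6=8.
Step 20. [r3c6∈{3,9}] col 6 places 3 nowhere but r3c6 ⇒ r3c6=3.
Step 21. [r3c4∈{9}] r3c4 has the single candidate 9 ⇒ r3c4=9.
Step 22. [r6c9∈{7}] nothing but 7 survives at r6c9. So r6c9=7.
Step 23. [r8c9∈{5}] only 5 remains possible at r8c9, so r8c9=5.
Step 24. [r4c6∈{6}] r4c6's peers cover all but 6, so r4c6=6.
Step 25. [r4c7∈{5}] nothing but 5 survives at r4c7. So r4c7=5.
Step 26. [r9c3∈{7}] r9c3 is down to just 7, so r9c3=7.
Step 27. [r7c2∈{8}] r7c2 is down to just 8. So r7c2=8.
Step 28. [r1c3∈{9}] r1c3 has the single candidate 9, so r1c3=9.
Step 29. [r8c4∈{3}] only 3 remains possible at r8c4, so r8c4=3.
Step 30. [r9c1∈{5}] r9c1 is down to just 5. So r9c1=5.
Step 31. [r9c8∈{3}] only 3 remains possible at r9c8, so r9c8=3.
Step 32. [r5c3∈{1}] only 1 remains possible at r5c3. So r5c3=1.
Step 33. [r5c5∈{2}] nothing but 2 survives at r5c5, so r5c5=2.
Step 34. [r9c9∈{6}] r9c9's peers cover all but 6. So r9c9=6.
Step 35. [r1c9∈{4}] r1c9 has the single candidate 4, so r1c9=4.
Step 36. [r1c4∈{7}] r1c4's peers cover all but 7 ⇒ r1c4=7.
Step 37. [r5c4∈{4}] only 4 remains possible at r5c4 ⇒ r5c4=4.
Step 38. [r5c6∈{9}] r5c6 is down to just 9, so r5c6=9.
Step 39. [r7c9∈{2}] only 2 remains possible at r7c9, so r7c9=2.
Step 40. [r2c1∈{2}] nothing but 2 survives at r2c1. So r2c1=2.
Step 41. [r2c5∈{5}] r2c5 is down to just 5 ⇒ r2c5=5.
Step 42. [r2c8∈{7}] only 7 remains possible at r2c8 ⇒ r2c8=7.
Step 43. [r4c3∈{8}] nothing but 8 survives at r4c3 ⇒ r4c3=8.
Step 44. [r9c2∈{4}] r9c2 has the single candidate 4, so r9c2=4.
Step 45. [r2c3∈{6}] r2c3 is down to just 6 ⇒ r2c3=6.
Step 46. [r6c7∈{1}] r6c7 has the single candidate 1, so r6c7=1.
Step 47. [r6c5∈{3}] r6c5 has the single candidate 3 ⇒ r6c5=3.

Answer: 8 1 9 7 6 2 3 5 4 / 2 3 6 8 5 4 9 7 1 / 4 7 5 9 1 3 2 6 8 / 3 2 8 1 7 6 5 4 9 / 7 5 1 4 2 9 6 8 3 / 6 9 4 5 3 8 1 2 7 / 9 8 3 6 4 5 7 1 2 / 1 6 2 3 8 7 4 9 5 / 5 4 7 2 9 1 8 3 6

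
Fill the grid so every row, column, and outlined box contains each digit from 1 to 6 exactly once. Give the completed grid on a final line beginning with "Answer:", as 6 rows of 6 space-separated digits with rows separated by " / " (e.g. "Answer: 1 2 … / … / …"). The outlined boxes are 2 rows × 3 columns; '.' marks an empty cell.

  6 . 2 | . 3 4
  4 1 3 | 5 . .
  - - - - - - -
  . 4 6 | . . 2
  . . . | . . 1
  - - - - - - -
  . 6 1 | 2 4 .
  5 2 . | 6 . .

Step 1. [r4c2∈{3,5}] in col 2, 3 fits only at r4c2 ⇒ r4c2=3.
Step 2. [r4c5∈{5,6}] in row 4, 6 fits only at r4c5. So r4c5=6.
Step 3. [r5c1∈{3}] r5c1's peers cover all but 3 ⇒ r5c1=3.
Step 4. [r5c6∈{5}] nothing but 5 survives at r5c6, so r5c6=5.
Step 5. [r4c1∈{2}] r4c1's peers cover all but 2, so r4c1=2.
Step 6. [r6c5∈{1}] r6c5 has the single candidate 1, so r6c5=1.
Step 7. [r3c5∈{5}] r3c5 has the single candidate 5, so r3c5=5.
Step 8. [r1c4∈{1}] nothing but 1 survives at r1c4 ⇒ r1c4=1.
Step 9. [r6c3∈{4}] r6c3 is down to just 4 ⇒ r6c3=4.
Step 10. [r1c2∈{5}] r1c2's peers cover all but 5 ⇒ r1c2=5.
Step 11. [r4c4∈{4}] nothing but 4 survives at r4c4, so r4c4=4.
Step 12. [r4c3∈{5}] r4c3 is down to just 5 ⇒ r4c3=5.
Step 13. [r2c5∈{2}] r2c5's peers cover all but 2. So r2c5=2.
Step 14. [r6c6∈{3}] r6c6's peers cover all but 3, so r6c6=3.
Step 15. [r3c1∈{1}] r3c1 has the single candidate 1. So r3c1=1.
Step 16. [r3c4∈{3}] r3c4 has the single candidate 3, so r3c4=3.
Step 17. [r2c6∈{6}] nothing but 6 survives at r2c6. So r2c6=6.

Answer: 6 5 2 1 3 4 / 4 1 3 5 2 6 / 1 4 6 3 5 2 / 2 3 5 4 6 1 / 3 6 1 2 4 5 / 5 2 4 6 1 3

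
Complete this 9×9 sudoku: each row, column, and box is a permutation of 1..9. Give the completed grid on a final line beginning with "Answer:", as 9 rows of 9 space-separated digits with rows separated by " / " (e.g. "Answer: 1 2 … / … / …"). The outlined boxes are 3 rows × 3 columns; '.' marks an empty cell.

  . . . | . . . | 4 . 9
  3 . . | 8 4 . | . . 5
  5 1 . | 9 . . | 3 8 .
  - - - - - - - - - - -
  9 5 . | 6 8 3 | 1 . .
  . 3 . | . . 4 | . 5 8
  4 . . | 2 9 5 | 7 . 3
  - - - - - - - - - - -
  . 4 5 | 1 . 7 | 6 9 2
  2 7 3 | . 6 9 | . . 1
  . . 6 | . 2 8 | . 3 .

Step 1. [r2c7∈{2}] nothing but 2 survives at r2c7 ⇒ r2c7=2.
Step 2. [r4c3∈{2,7}] row 4 places 7 nowhere but r4c3, so r4c3=7.
Step 3. [r1c1∈{6,7,8}] 7 has one home in col 1: r1c1, so r1c1=7.
Step 4. [r1c2∈{2,6,8}] across col 2, 2 lands solely at r1c2 ⇒ r1c2=2.
Step 5. [r3c9∈{6,7}] col 9 places 6 nowhere but r3c9. So r3c9=6.
Step 6. [r5c5∈{1,7}] across box 5, 1 lands solely at r5c5. So r5c5=1.
Step 7. [r8c8∈{4}] only 4 remains possible at r8c8. So r8c8=4.
Step 8. [r8c4∈{5}] r8c4 has the single candidate 5 ⇒ r8c4=5.
Step 9. [r2c2∈{6,9}] in box 1, 6 fits only at r2c2 ⇒ r2c2=6.
Step 10. [r2c6∈{1}] r2c6 has the single candidate 1, so r2c6=1.
Step 11. [r1c3∈{8}] only 8 remains possible at r1c3 ⇒ r1c3=8.
Step 12. [r1c4∈{3}] only 3 remains possible at r1c4 ⇒ r1c4=3.
Step 13. [r4c9∈{4}] r4c9's peers cover all but 4. So r4c9=4.
Step 14. [r1c5∈{5}] r1c5 is down to just 5 ⇒ r1c5=5.
Step 15. [r5c1∈{6}] r5c1's peers cover all but 6, so r5c1=6.
Step 16. [r3c6∈{2}] r3c6 has the single candidate 2, so r3c6=2.
Step 17. [r6c3∈{1}] r6c3 is down to just 1, so r6c3=1.
Step 18. [r6c8∈{6}] nothing but 6 survives at r6c8. So r6c8=6.
Step 19. [r9c7∈{5}] r9c7 has the single candidate 5. So r9c7=5.
Step 20. [r3c5∈{7}] r3c5 has the single candidate 7. So r3c5=7.
Step 21. [r9c4∈{4}] r9c4's peers cover all but 4, so r9c4=4.
Step 22. [r7c5∈{3}] r7c5 is down to just 3 ⇒ r7c5=3.
Step 23. [r2c3∈{9}] r2c3 is down to just 9, so r2c3=9.
Step 24. [r9c9∈{7}] r9c9 has the single candidate 7 ⇒ r9c9=7.
Step 25. [r1c6∈{6}] only 6 remains possible at r1c6. So r1c6=6.
Step 26. [r5c3∈{2}] only 2 remains possible at r5c3 ⇒ r5c3=2.
Step 27. [r1c8∈{1}] r1c8 has the single candidate 1, so r1c8=1.
Step 28. [r7c1∈{8}] nothing but 8 survives at r7c1 ⇒ r7c1=8.
Step 29. [r9c1∈{1}] r9c1 has the single candidate 1 ⇒ r9c1=1.
Step 30. [r5c7∈{9}] nothing but 9 survives at r5c7. So r5c7=9.
Step 31. [r9c2∈{9}] r9c2's peers cover all but 9. So r9c2=9.
Step 32. [r2c8∈{7}] only 7 remains possible at r2c8, so r2c8=7.
Step 33. [r6c2∈{8}] r6c2's peers cover all but 8. So r6c2=8.
Step 34. [r8c7∈{8}] r8c7's peers cover all but 8. So r8c7=8.
Step 35. [r3c3∈{4}] r3c3 is down to just 4 ⇒ r3c3=4.
Step 36. [r5c4∈{7}] r5c4's peers cover all but 7. So r5c4=7.
Step 37. [r4c8∈{2}] r4c8 has the single candidate 2. So r4c8=2.

Answer: 7 2 8 3 5 6 4 1 9 / 3 6 9 8 4 1 2 7 5 / 5 1 4 9 7 2 3 8 6 / 9 5 7 6 8 3 1 2 4 / 6 3 2 7 1 4 9 5 8 / 4 8 1 2 9 5 7 6 3 / 8 4 5 1 3 7 6 9 2 / 2 7 3 5 6 9 8 4 1 / 1 9 6 4 2 8 5 3 7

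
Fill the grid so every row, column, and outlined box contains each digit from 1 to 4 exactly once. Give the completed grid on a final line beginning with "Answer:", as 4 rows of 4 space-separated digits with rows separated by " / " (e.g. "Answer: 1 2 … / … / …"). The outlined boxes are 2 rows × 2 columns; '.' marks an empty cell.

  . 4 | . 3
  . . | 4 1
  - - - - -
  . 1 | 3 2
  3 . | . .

Step 1. [r2c1∈{2}] only 2 remains possible at r2c1 ⇒ r2c1=2.
Step 2. [r1c1∈{1}] r1c1's peers cover all but 1 ⇒ r1c1=1.
Step 3. [r1c3∈{2}] r1c3 is down to just 2. So r1c3=2.
Step 4. [r4c3∈{1}] r4c3's peers cover all but 1, so r4c3=1.
Step 5. [r3c1∈{4}] only 4 remains possible at r3c1, so r3c1=4.
Step 6. [r4c2∈{2}] r4c2's peers cover all but 2. So r4c2=2.
Step 7. [r4c4∈{4}] r4c4 has the single candidate 4, so r4c4=4.
Step 8. [r2c2∈{3}] r2c2 has the single candidate 3, so r2c2=3.

Answer: 1 4 2 3 / 2 3 4 1 / 4 1 3 2 / 3 2 1 4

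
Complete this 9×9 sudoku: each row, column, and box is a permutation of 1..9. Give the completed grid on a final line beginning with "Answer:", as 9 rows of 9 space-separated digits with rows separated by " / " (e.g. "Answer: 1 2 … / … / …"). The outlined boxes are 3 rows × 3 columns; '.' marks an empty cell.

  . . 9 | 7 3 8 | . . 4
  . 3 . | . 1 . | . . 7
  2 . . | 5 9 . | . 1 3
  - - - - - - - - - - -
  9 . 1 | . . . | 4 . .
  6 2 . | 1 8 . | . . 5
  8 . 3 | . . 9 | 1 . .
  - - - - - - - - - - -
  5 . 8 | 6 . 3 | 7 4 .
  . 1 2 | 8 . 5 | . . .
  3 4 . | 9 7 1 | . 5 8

Step 1. [r4c8∈{2,3,6,7,8}] in row 4, 8 fits only at r4c8, so r4c8=8.
Step 2. [r2c7∈{2,5,6,8,9}] in row 2, 8 fits only at r2c7 ⇒ r2c7=8.
Step 3. [r3c7∈{6}] r3c7 is down to just 6. So r3c7=6.
Step 4. [r2c1∈{4}] r2c1's peers cover all but 4. So r2c1=4.
Step 5. [r2c4∈{2}] only 2 remains possible at r2c4 ⇒ r2c4=2.
Step 6. [r4c6∈{2,6,7}] across col 6, 2 lands solely at r4c6. So r4c6=2.
Step 7. [r4c2∈{5,7}] row 4 places 7 nowhere but r4c2. So r4c2=7.
Step 8. [r4c9∈{6}] only 6 remains possible at r4c9. So r4c9=6.
Step 9. [r8c9∈{9}] r8c9 has the single candidate 9. So r8c9=9.
Step 10. [r1c2∈{5,6}] r1c2 is the only open cell in row 1 admitting 6 ⇒ r1c2=6.
Step 11. [r6c4∈{4}] only 4 remains possible at r6c4, so r6c4=4.
Step 12. [r1c8∈{2}] nothing but 2 survives at r1c8. So r1c8=2.
Step 13. [r8c7∈{3}] r8c7 has the single candidate 3, so r8c7=3.
Step 14. [r5c8∈{3,7,9}] across row 5, 3 lands solely at r5c8 ⇒ r5c8=3.
Step 15. [r7c9∈{1,2}] in row 7, 1 fits only at r7c9. So r7c9=1.
Step 16. [r6c5∈{5,6}] row 6 places 6 nowhere but r6c5. So r6c5=6.
Step 17. [r6c2∈{5}] r6c2's peers cover all but 5. So r6c2=5.
Step 18. [r7c2∈{9}] only 9 remains possible at r7c2 ⇒ r7c2=9.
Step 19. [r8c1∈{7}] nothing but 7 survives at r8c1. So r8c1=7.
Step 20. [r5c7∈{9}] only 9 remains possible at r5c7. So r5c7=9.
Step 21. [r4c5∈{5}] r4c5's peers cover all but 5. So r4c5=5.
Step 22. [r9c7∈{2}] nothing but 2 survives at r9c7 ⇒ r9c7=2.
Step 23. [r2c3∈{5}] r2c3 has the single candidate 5 ⇒ r2c3=5.
Step 24. [r3c2∈{8}] r3c2 is down to just 8, so r3c2=8.
Step 25. [r9c3∈{6}] r9c3's peers cover all but 6 ⇒ r9c3=6.
Step 26. [r3c3∈{7}] r3c3 is down to just 7. So r3c3=7.
Step 27. [r6c9∈{2}] only 2 remains possible at r6c9 ⇒ r6c9=2.
Step 28. [r2c6∈{6}] only 6 remains possible at r2c6, so r2c6=6.
Step 29. [r2c8∈{9}] nothing but 9 survives at r2c8. So r2c8=9.
Step 30. [r5c6∈{7}] only 7 remains possible at r5c6 ⇒ r5c6=7.
Step 31. [r1c7∈{5}] nothing but 5 survives at r1c7 ⇒ r1c7=5.
Step 32. [r7c5∈{2}] r7c5's peers cover all but 2 ⇒ r7c5=2.
Step 33. [r8c8∈{6}] r8c8 has the single candidate 6. So r8c8=6.
Step 34. [r1c1∈{1}] nothing but 1 survives at r1c1 ⇒ r1c1=1.
Step 35. [r6c8∈{7}] nothing but 7 survives at r6c8, so r6c8=7.
Step 36. [r4c4∈{3}] r4c4 has the single candidate 3. So r4c4=3.
Step 37. [r3c6∈{4}] nothing but 4 survives at r3c6. So r3c6=4.
Step 38. [r5c3∈{4}] r5c3's peers cover all but 4. So r5c3=4.
Step 39. [r8c5∈{4}] r8c5's peers cover all but 4. So r8c5=4.

Answer: 1 6 9 7 3 8 5 2 4 / 4 3 5 2 1 6 8 9 7 / 2 8 7 5 9 4 6 1 3 / 9 7 1 3 5 2 4 8 6 / 6 2 4 1 8 7 9 3 5 / 8 5 3 4 6 9 1 7 2 / 5 9 8 6 2 3 7 4 1 / 7 1 2 8 4 5 3 6 9 / 3 4 6 9 7 1 2 5 8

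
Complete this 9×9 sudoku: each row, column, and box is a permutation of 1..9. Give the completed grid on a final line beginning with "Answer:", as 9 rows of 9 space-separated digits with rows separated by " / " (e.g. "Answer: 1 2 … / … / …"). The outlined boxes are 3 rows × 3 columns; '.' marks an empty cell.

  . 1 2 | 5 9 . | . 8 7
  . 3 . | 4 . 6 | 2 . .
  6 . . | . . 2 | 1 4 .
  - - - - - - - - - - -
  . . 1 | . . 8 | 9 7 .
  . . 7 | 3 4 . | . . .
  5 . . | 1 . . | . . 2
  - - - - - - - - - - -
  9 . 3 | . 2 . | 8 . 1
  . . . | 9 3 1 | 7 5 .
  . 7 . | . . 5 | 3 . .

Step 1. [r7c8∈{6}] r7c8's peers cover all but 6 ⇒ r7c8=6.
Step 2. [r8c9∈{4}] r8c9 has the single candidate 4. So r8c9=4.
Step 3. [r5c9∈{5,6,8}] 8 has one home in col 9: r5c9, so r5c9=8.
Step 4. [r4c9∈{3,5,6}] across col 9, 6 lands solely at r4c9, so r4c9=6.
Step 5. [r5c1∈{2}] nothing but 2 survives at r5c1 ⇒ r5c1=2.
Step 6. [r8c1∈{8}] only 8 remains possible at r8c1 ⇒ r8c1=8.
Step 7. [r5c2∈{6,9}] r5c2 is the only open cell in row 5 admitting 6. So r5c2=6.
Step 8. [r2c8∈{9}] only 9 remains possible at r2c8. So r2c8=9.
Step 9. [r4c2∈{4}] only 4 remains possible at r4c2, so r4c2=4.
Step 10. [r9c4∈{6,8}] across col 4, 6 lands solely at r9c4, so r9c4=6.
Step 11. [r3c4∈{7,8}] in col 4, 8 fits only at r3c4, so r3c4=8.
Step 12. [r2c9∈{5}] r2c9 is down to just 5, so r2c9=5.
Step 13. [r6c2∈{8,9}] r6c2 is the only open cell in col 2 admitting 8. So r6c2=8.
Step 14. [r3c3∈{5,9}] r3c3 is the only open cell in col 3 admitting 5. So r3c3=5.
Step 15. [r3c5∈{7}] nothing but 7 survives at r3c5 ⇒ r3c5=7.
Step 16. [r6c6∈{7,9}] across row 6, 7 lands solely at r6c6 ⇒ r6c6=7.
Step 17. [r9c1∈{1,4}] in row 9, 1 fits only at r9c1, so r9c1=1.
Step 18. [r3c9∈{3}] r3c9 is down to just 3. So r3c9=3.
Step 19. [r9c8∈{2}] nothing but 2 survives at r9c8 ⇒ r9c8=2.
Step 20. [r7c2∈{5}] r7c2 has the single candidate 5. So r7c2=5.
Step 21. [r4c5∈{5}] r4c5's peers cover all but 5 ⇒ r4c5=5.
Step 22. [r5c8∈{1}] r5c8 is down to just 1, so r5c8=1.
Step 23. [r6c3∈{9}] r6c3 is down to just 9 ⇒ r6c3=9.
Step 24. [r9c5∈{8}] r9c5 is down to just 8. So r9c5=8.
Step 25. [r6c5∈{6}] nothing but 6 survives at r6c5 ⇒ r6c5=6.
Step 26. [r5c6∈{9}] r5c6 has the single candidate 9, so r5c6=9.
Step 27. [r2c3∈{8}] r2c3 is down to just 8 ⇒ r2c3=8.
Step 28. [r7c4∈{7}] only 7 remains possible at r7c4 ⇒ r7c4=7.
Step 29. [r4c1∈{3}] nothing but 3 survives at r4c1. So r4c1=3.
Step 30. [r4c4∈{2}] nothing but 2 survives at r4c4. So r4c4=2.
Step 31. [r1c6∈{3}] nothing but 3 survives at r1c6, so r1c6=3.
Step 32. [r9c9∈{9}] r9c9's peers cover all but 9, so r9c9=9.
Step 33. [r1c1∈{4}] r1c1 is down to just 4 ⇒ r1c1=4.
Step 34. [r2c5∈{1}] only 1 remains possible at r2c5. So r2c5=1.
Step 35. [r1c7∈{6}] only 6 remains possible at r1c7. So r1c7=6.
Step 36. [r6c7∈{4}] r6c7's peers cover all but 4, so r6c7=4.
Step 37. [r5c7∈{5}] only 5 remains possible at r5c7 ⇒ r5c7=5.
Step 38. [r3c2∈{9}] r3c2 has the single candidate 9, so r3c2=9.
Step 39. [r8c2∈{2}] r8c2's peers cover all but 2 ⇒ r8c2=2.
Step 40. [r2c1∈{7}] r2c1 has the single candidate 7, so r2c1=7.
Step 41. [r6c8∈{3}] r6c8 has the single candidate 3, so r6c8=3.
Step 42. [r9c3∈{4}] r9c3 is down to just 4 ⇒ r9c3=4.
Step 43. [r7c6∈{4}] r7c6 has the single candidate 4, so r7c6=4.
Step 44. [r8c3∈{6}] only 6 remains possible at r8c3, so r8c3=6.

Answer: 4 1 2 5 9 3 6 8 7 / 7 3 8 4 1 6 2 9 5 / 6 9 5 8 7 2 1 4 3 / 3 4 1 2 5 8 9 7 6 / 2 6 7 3 4 9 5 1 8 / 5 8 9 1 6 7 4 3 2 / 9 5 3 7 2 4 8 6 1 / 8 2 6 9 3 1 7 5 4 / 1 7 4 6 8 5 3 2 9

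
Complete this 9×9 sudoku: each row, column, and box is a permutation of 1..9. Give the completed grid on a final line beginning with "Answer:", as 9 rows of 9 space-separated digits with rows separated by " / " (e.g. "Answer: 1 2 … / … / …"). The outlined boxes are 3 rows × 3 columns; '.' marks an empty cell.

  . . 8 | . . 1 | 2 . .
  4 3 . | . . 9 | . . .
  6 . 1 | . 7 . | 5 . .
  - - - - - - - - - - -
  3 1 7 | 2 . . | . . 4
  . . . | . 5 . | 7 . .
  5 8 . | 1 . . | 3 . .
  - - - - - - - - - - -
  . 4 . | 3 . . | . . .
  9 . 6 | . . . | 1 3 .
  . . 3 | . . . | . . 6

Step 1. [r5c1∈{2}] nothing but 2 survives at r5c1, so r5c1=2.
Step 2. [r9c7∈{4,8,9}] col 7 places 4 nowhere but r9c7 ⇒ r9c7=4.
Step 3. [r6c6∈{4,6,7}] r6c6 is the only open cell in row 6 admitting 7 ⇒ r6c6=7.
Step 4. [r4c8∈{5,6,8,9}] across row 4, 5 lands solely at r4c8. So r4c8=5.
Step 5. [r1c1∈{7}] r1c1 has the single candidate 7. So r1c1=7.
Step 6. [r1c5∈{3,4,6}] 3 has one home in col 5: r1c5, so r1c5=3.
Step 7. [r1c9∈{9}] only 9 remains possible at r1c9. So r1c9=9.
Step 8. [r1c2∈{5}] only 5 remains possible at r1c2, so r1c2=5.
Step 9. [r2c4∈{5,6,8}] across row 2, 5 lands solely at r2c4. So r2c4=5.
Step 10. [r9c6∈{2,5,8}] row 9 places 5 nowhere but r9c6, so r9c6=5.
Step 11. [r5c2∈{6,9}] r5c2 is the only open cell in col 2 admitting 6. So r5c2=6.
Step 12. [r8c9∈{2,5,7,8}] in row 8, 5 fits only at r8c9. So r8c9=5.
Step 13. [r2c3∈{2}] r2c3 is down to just 2 ⇒ r2c3=2.
Step 14. [r3c6∈{2,4,8}] across row 3, 2 lands solely at r3c6. So r3c6=2.
Step 15. [r1c4∈{4,6}] col 4 places 6 nowhere but r1c4, so r1c4=6.
Step 16. [r2c5∈{8}] r2c5's peers cover all but 8 ⇒ r2c5=8.
Step 17. [r3c4∈{4}] nothing but 4 survives at r3c4. So r3c4=4.
Step 18. [r3c8∈{8}] only 8 remains possible at r3c8. So r3c8=8.
Step 19. [r2c7∈{6}] only 6 remains possible at r2c7 ⇒ r2c7=6.
Step 20. [r6c8∈{2,6,9}] across col 8, 6 lands solely at r6c8. So r6c8=6.
Step 21. [r5c6∈{3,4,8}] across row 5, 3 lands solely at r5c6 ⇒ r5c6=3.
Step 22. [r6c5∈{4,9}] 4 has one home in box 5: r6c5. So r6c5=4.
Step 23. [r8c5∈{2}] r8c5's peers cover all but 2 ⇒ r8c5=2.
Step 24. [r8c2∈{7}] r8c2's peers cover all but 7. So r8c2=7.
Step 25. [r8c4∈{8}] only 8 remains possible at r8c4 ⇒ r8c4=8.
Step 26. [r5c4∈{9}] only 9 remains possible at r5c4, so r5c4=9.
Step 27. [r5c9∈{1,8}] row 5 places 8 nowhere but r5c9, so r5c9=8.
Step 28. [r2c9∈{1,7}] in col 9, 1 fits only at r2c9. So r2c9=1.
Step 29. [r7c9∈{2,7}] r7c9 is the only open cell in col 9 admitting 7 ⇒ r7c9=7.
Step 30. [r7c8∈{2,9}] r7c8 is the only open cell in row 7 admitting 2. So r7c8=2.
Step 31. [r7c7∈{8,9}] col 7 places 8 nowhere but r7c7 ⇒ r7c7=8.
Step 32. [r7c5∈{1,6,9}] r7c5 is the only open cell in row 7 admitting 9, so r7c5=9.
Step 33. [r7c1∈{1}] nothing but 1 survives at r7c1. So r7c1=1.
Step 34. [r4c5∈{6}] r4c5 is down to just 6, so r4c5=6.
Step 35. [r9c5∈{1}] r9c5 has the single candidate 1. So r9c5=1.
Step 36. [r3c9∈{3}] r3c9 has the single candidate 3, so r3c9=3.
Step 37. [r5c8∈{1}] r5c8 is down to just 1, so r5c8=1.
Step 38. [r5c3∈{4}] only 4 remains possible at r5c3, so r5c3=4.
Step 39. [r7c3∈{5}] r7c3's peers cover all but 5 ⇒ r7c3=5.
Step 40. [r4c6∈{8}] r4c6 has the single candidate 8, so r4c6=8.
Step 41. [r1c8∈{4}] r1c8 has the single candidate 4. So r1c8=4.
Step 42. [r6c3∈{9}] r6c3's peers cover all but 9. So r6c3=9.
Step 43. [r9c8∈{9}] nothing but 9 survives at r9c8. So r9c8=9.
Step 44. [r9c4∈{7}] only 7 remains possible at r9c4 ⇒ r9c4=7.
Step 45. [r9c2∈{2}] r9c2's peers cover all but 2, so r9c2=2.
Step 46. [r9c1∈{8}] r9c1 has the single candidate 8 ⇒ r9c1=8.
Step 47. [r2c8∈{7}] r2c8 has the single candidate 7 ⇒ r2c8=7.
Step 48. [r7c6∈{6}] nothing but 6 survives at r7c6 ⇒ r7c6=6.
Step 49. [r6c9∈{2}] r6c9's peers cover all but 2, so r6c9=2.
Step 50. [r4c7∈{9}] r4c7 is down to just 9, so r4c7=9.
Step 51. [r3c2∈{9}] r3c2 has the single candidate 9. So r3c2=9.
Step 52. [r8c6∈{4}] r8c6 has the single candidate 4, so r8c6=4.

Answer: 7 5 8 6 3 1 2 4 9 / 4 3 2 5 8 9 6 7 1 / 6 9 1 4 7 2 5 8 3 / 3 1 7 2 6 8 9 5 4 / 2 6 4 9 5 3 7 1 8 / 5 8 9 1 4 7 3 6 2 / 1 4 5 3 9 6 8 2 7 / 9 7 6 8 2 4 1 3 5 / 8 2 3 7 1 5 4 9 6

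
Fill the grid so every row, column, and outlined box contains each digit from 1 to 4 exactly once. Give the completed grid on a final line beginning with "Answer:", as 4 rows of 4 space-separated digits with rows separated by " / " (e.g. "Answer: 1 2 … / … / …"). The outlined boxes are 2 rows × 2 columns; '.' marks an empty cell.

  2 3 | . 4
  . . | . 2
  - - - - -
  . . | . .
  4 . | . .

Step 1. [r3c1∈{1,3}] 3 has one home in col 1: r3c1. So r3c1=3.
Step 2. [r3c4∈{1}] nothing but 1 survives at r3c4. So r3c4=1.
Step 3. [r4c2∈{1,2}] r4c2 is the only open cell in row 4 admitting 1 ⇒ r4c2=1.
Step 4. [r4c3∈{2,3}] r4c3 is the only open cell in row 4 admitting 2 ⇒ r4c3=2.
Step 5. [r2c3∈{1,3}] r2c3 is the only open cell in row 2 admitting 3 ⇒ r2c3=3.
Step 6. [r4c4∈{3}] only 3 remains possible at r4c4. So r4c4=3.
Step 7. [r3c3∈{4}] only 4 remains possible at r3c3 ⇒ r3c3=4.
Step 8. [r2c2∈{4}] nothing but 4 survives at r2c2. So r2c2=4.
Step 9. [r1c3∈{1}] only 1 remains possible at r1c3 ⇒ r1c3=1.
Step 10. [r3c2∈{2}] r3c2's peers cover all but 2, so r3c2=2.
Step 11. [r2c1∈{1}] nothing but 1 survives at r2c1 ⇒ r2c1=1.

Answer: 2 3 1 4 / 1 4 3 2 / 3 2 4 1 / 4 1 2 3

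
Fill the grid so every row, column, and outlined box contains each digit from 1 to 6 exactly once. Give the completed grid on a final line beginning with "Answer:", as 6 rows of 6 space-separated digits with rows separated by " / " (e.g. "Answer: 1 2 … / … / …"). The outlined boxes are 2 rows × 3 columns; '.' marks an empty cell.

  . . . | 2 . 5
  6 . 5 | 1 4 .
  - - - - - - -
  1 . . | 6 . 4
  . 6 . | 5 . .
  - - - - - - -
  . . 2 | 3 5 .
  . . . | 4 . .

Step 1. [r3c3∈{3}] r3c3 is down to just 3, so r3c3=3.
Step 2. [r4c1∈{2,4}] across col 1, 2 lands solely at r4c1 ⇒ r4c1=2.
Step 3. [r6c6∈{1,2,6}] 2 has one home in col 6: r6c6 ⇒ r6c6=2.
Step 4. [r2c6∈{3}] nothing but 3 survives at r2c6. So r2c6=3.
Step 5. [r6c3∈{1,6}] 6 has one home in col 3: r6c3. So r6c3=6.
Step 6. [r6c5∈{1}] only 1 remains possible at r6c5. So r6c5=1.
Step 7. [r1c3∈{1,4}] col 3 places 1 nowhere but r1c3, so r1c3=1.
Step 8. [r5c1∈{4}] r5c1 has the single candidate 4 ⇒ r5c1=4.
Step 9. [r6c1∈{3,5}] 5 has one home in col 1: r6c1. So r6c1=5.
Step 10. [r1c2∈{3,4}] 4 has one home in row 1: r1c2, so r1c2=4.
Step 11. [r4c6∈{1}] r4c6's peers cover all but 1. So r4c6=1.
Step 12. [r5c2∈{1}] r5c2 has the single candidate 1, so r5c2=1.
Step 13. [r3c5∈{2}] r3c5 has the single candidate 2, so r3c5=2.
Step 14. [r1c1∈{3}] only 3 remains possible at r1c1. So r1c1=3.
Step 15. [r2c2∈{2}] r2c2's peers cover all but 2, so r2c2=2.
Step 16. [r6c2∈{3}] r6c2 is down to just 3 ⇒ r6c2=3.
Step 17. [r3c2∈{5}] nothing but 5 survives at r3c2, so r3c2=5.
Step 18. [r1c5∈{6}] nothing but 6 survives at r1c5. So r1c5=6.
Step 19. [r4c3∈{4}] nothing but 4 survives at r4c3, so r4c3=4.
Step 20. [r4c5∈{3}] r4c5 has the single candidate 3. So r4c5=3.
Step 21. [r5c6∈{6}] r5c6 is down to just 6 ⇒ r5c6=6.

Answer: 3 4 1 2 6 5 / 6 2 5 1 4 3 / 1 5 3 6 2 4 / 2 6 4 5 3 1 / 4 1 2 3 5 6 / 5 3 6 4 1 2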